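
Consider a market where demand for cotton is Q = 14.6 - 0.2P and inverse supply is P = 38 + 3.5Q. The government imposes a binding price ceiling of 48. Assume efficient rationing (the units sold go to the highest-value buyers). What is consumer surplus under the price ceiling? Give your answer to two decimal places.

Rewriting demand in inverse form: P = 73 - 5Q.
Free-market equilibrium: 73 - 5Q = 38 + 3.5Q gives Q* = 4.1176, P* = 52.4118.
At the ceiling price 48, quantity supplied is (48 - 38)/3.5 = 2.8571; supply is the short side, so Q = 2.8571 trades at P = 48.
The demand price at Q = 2.8571 is 58.7143. CS is the trapezoid between demand and 48 over [0, 2.8571]: (1/2)[(73 - 48) + (58.7143 - 48)](2.8571) = 51.0204.

51.02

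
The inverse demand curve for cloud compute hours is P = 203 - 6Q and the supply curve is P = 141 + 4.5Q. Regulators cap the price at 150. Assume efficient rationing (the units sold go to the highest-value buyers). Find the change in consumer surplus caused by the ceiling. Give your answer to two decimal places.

Free-market equilibrium: 203 - 6Q = 141 + 4.5Q gives Q* = 5.9048, P* = 167.5714.
At P = 150, sellers supply (150 - 141)/4.5 = 2 while buyers want more, so the quantity traded is 2 at price 150.
CS goes from (1/2)(5.9048)(35.4286) = 104.5986 to 94 (computed as (203 - 150)(2) - (1/2)(6)(2)^2), a change of -10.5986.

-10.60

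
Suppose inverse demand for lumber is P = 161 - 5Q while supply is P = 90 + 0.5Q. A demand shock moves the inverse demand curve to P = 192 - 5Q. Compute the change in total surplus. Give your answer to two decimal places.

487.55

Initial equilibrium: Q_0 = 12.9091, P_0 = 96.4545; CS_0 = (1/2)(12.9091)(64.5455) = 416.6116, PS_0 = (1/2)(12.9091)(6.4545) = 41.6612.
New equilibrium: 192 - 5Q = 90 + 0.5Q gives Q_1 = 18.5455, P_1 = 99.2727; CS_1 = 859.8347, PS_1 = 85.9835.
Change in total surplus = (859.8347 + 85.9835) - (416.6116 + 41.6612) = 487.5455.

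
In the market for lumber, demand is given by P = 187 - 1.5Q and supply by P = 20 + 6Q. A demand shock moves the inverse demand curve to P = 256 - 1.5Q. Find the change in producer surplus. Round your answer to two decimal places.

1483.04

Initial equilibrium: Q_0 = 22.2667, P_0 = 153.6; CS_0 = (1/2)(22.2667)(33.4) = 371.8533, PS_0 = (1/2)(22.2667)(133.6) = 1487.4133.
New equilibrium: 256 - 1.5Q = 20 + 6Q gives Q_1 = 31.4667, P_1 = 208.8; CS_1 = 742.6133, PS_1 = 2970.4533.
Change in producer surplus = 2970.4533 - 1487.4133 = 1483.04.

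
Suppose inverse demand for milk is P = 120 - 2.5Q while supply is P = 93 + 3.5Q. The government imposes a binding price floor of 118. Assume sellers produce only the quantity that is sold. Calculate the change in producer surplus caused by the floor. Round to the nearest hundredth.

-16.56

Free-market equilibrium: 120 - 2.5Q = 93 + 3.5Q gives Q* = 4.5, P* = 108.75.
At P = 118, buyers demand (120 - 118)/2.5 = 0.8 while sellers would supply more, so the quantity traded is 0.8 at price 118.
PS goes from (1/2)(4.5)(15.75) = 35.4375 to 18.88 (computed as (118 - 93)(0.8) - (1/2)(3.5)(0.8)^2), a change of -16.5575.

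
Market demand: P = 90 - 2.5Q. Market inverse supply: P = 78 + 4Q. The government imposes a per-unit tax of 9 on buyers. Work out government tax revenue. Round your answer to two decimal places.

4.15

Pre-tax equilibrium: 90 - 2.5Q = 78 + 4Q gives Q* = 1.8462, P* = 85.3846.
A tax on buyers shifts demand down by 9: (90 - 9) - 2.5Q = 78 + 4Q, so Q_t = 0.4615. Buyers pay P_b = 88.8462; sellers receive P_s = P_b - 9 = 79.8462.
Tax revenue = t x Q_t = 9 x 0.4615 = 4.1538.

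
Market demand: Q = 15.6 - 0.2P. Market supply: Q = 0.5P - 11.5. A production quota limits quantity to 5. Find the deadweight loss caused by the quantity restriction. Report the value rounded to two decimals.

28.57

Rewriting demand in inverse form: P = 78 - 5Q.
Rewriting supply in inverse form: P = 23 + 2Q.
Without the quota, 78 - 5Q = 23 + 2Q gives Q* = 7.8571.
At Q = 5 the demand price is 78 - 5(5) = 53 and the supply price is 23 + 2(5) = 33.
Deadweight loss is the triangle between the curves from 5 to 7.8571: (1/2)(53 - 33)(7.8571 - 5) = 28.5714.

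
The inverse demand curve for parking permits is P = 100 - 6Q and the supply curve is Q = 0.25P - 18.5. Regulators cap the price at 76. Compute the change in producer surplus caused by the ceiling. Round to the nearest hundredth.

-13.02

Rewriting supply in inverse form: P = 74 + 4Q.
Free-market equilibrium: 100 - 6Q = 74 + 4Q gives Q* = 2.6, P* = 84.4.
At P = 76, sellers supply (76 - 74)/4 = 0.5 while buyers want more, so the quantity traded is 0.5 at price 76.
PS goes from (1/2)(2.6)(10.4) = 13.52 to 0.5 (computed as (76 - 74)(0.5) - (1/2)(4)(0.5)^2), a change of -13.02.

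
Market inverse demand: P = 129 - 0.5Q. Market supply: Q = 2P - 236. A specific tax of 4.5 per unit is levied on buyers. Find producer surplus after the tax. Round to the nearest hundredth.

10.56

Rewriting supply in inverse form: P = 118 + 0.5Q.
Without the tax, 129 - 0.5Q = 118 + 0.5Q so Q* = 11 and P* = 123.5.
A tax on buyers shifts demand down by 4.5: (129 - 4.5) - 0.5Q = 118 + 0.5Q, so Q_t = 6.5. Buyers pay P_b = 125.75; sellers receive P_s = P_b - 4.5 = 121.25.
PS = (1/2)(Q_t)(P_s - 118) = (1/2)(6.5)(3.25) = 10.5625.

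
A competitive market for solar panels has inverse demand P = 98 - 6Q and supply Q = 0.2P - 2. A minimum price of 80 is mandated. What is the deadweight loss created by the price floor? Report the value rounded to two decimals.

Rewriting supply in inverse form: P = 10 + 5Q.
Without the control, 98 - 6Q = 10 + 5Q so Q* = 8 and P* = 50.
At P = 80, buyers demand (98 - 80)/6 = 3 while sellers would supply more, so the quantity traded is 3 at price 80.
At Q = 3 the demand price is 80 and the supply price is 25. Deadweight loss is the triangle between the curves from 3 to 8: (1/2)(80 - 25)(8 - 3) = 137.5.

137.50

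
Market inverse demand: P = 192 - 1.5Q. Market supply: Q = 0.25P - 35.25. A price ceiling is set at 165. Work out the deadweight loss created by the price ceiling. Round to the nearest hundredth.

29.45

Rewriting supply in inverse form: P = 141 + 4Q.
Without the control, 192 - 1.5Q = 141 + 4Q so Q* = 9.2727 and P* = 178.0909.
At P = 165, sellers supply (165 - 141)/4 = 6 while buyers want more, so the quantity traded is 6 at price 165.
The lost-trades triangle has base Q* - 6 = 3.2727 and height equal to the gap between the curves at Q = 6, which is 183 - 165 = 18. DWL = (1/2)(3.2727)(18) = 29.4545.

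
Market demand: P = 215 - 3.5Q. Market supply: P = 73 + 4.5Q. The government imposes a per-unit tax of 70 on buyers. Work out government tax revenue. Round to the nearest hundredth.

630.00

Pre-tax equilibrium: 215 - 3.5Q = 73 + 4.5Q gives Q* = 17.75, P* = 152.875.
A tax on buyers shifts demand down by 70: (215 - 70) - 3.5Q = 73 + 4.5Q, so Q_t = 9. Buyers pay P_b = 183.5; sellers receive P_s = P_b - 70 = 113.5.
Tax revenue = t x Q_t = 70 x 9 = 630.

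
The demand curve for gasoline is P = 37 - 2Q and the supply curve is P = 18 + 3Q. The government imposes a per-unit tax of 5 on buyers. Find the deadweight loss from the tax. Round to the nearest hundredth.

2.50

Pre-tax equilibrium: 37 - 2Q = 18 + 3Q gives Q* = 3.8, P* = 29.4.
With the tax, buyers' net willingness to pay falls by 5: (37 - 5) - 2Q = 18 + 3Q, so Q_t = 2.8. Buyers pay P_b = 31.4; sellers receive P_s = P_b - 5 = 26.4.
The welfare triangle lost has base Q* - Q_t = 1 and height t = 5, so DWL = (1/2)(1)(5) = 2.5.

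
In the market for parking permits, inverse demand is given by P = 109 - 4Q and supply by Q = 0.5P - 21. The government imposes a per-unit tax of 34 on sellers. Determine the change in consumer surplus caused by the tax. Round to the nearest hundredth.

-188.89

Rewriting supply in inverse form: P = 42 + 2Q.
Without the tax, 109 - 4Q = 42 + 2Q so Q* = 11.1667 and P* = 64.3333.
With the tax, sellers need 34 more per unit: 109 - 4Q = 42 + 2Q + 34, so Q_t = 5.5. Buyers pay P_b = 87; sellers receive P_s = P_b - 34 = 53.
CS falls from (1/2)(11.1667)(44.6667) = 249.3889 to (1/2)(5.5)(22) = 60.5, a change of -188.8889.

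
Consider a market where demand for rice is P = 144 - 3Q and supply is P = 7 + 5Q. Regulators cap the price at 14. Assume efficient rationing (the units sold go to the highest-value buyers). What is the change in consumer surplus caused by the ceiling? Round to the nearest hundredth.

-260.84

Without the control, 144 - 3Q = 7 + 5Q so Q* = 17.125 and P* = 92.625.
At P = 14, sellers supply (14 - 7)/5 = 1.4 while buyers want more, so the quantity traded is 1.4 at price 14.
CS goes from (1/2)(17.125)(51.375) = 439.8984 to 179.06 (computed as (144 - 14)(1.4) - (1/2)(3)(1.4)^2), a change of -260.8384.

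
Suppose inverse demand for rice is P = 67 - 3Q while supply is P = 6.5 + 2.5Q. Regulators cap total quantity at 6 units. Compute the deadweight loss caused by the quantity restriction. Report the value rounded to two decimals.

Unrestricted equilibrium: Q* = (67 - 6.5)/(3 + 2.5) = 11.
At Q = 6 the demand price is 67 - 3(6) = 49 and the supply price is 6.5 + 2.5(6) = 21.5.
DWL = (1/2)(gap between curves at 6) x (Q* - 6) = (1/2)(27.5)(5) = 68.75.

68.75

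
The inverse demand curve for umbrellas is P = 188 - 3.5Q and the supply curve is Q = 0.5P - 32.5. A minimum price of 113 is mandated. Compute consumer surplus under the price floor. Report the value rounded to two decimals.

803.57

Rewriting supply in inverse form: P = 65 + 2Q.
Without the control, 188 - 3.5Q = 65 + 2Q so Q* = 22.3636 and P* = 109.7273.
At the floor price 113, quantity demanded is (188 - 113)/3.5 = 21.4286; demand is the short side, so Q = 21.4286 trades at P = 113.
CS is the triangle under demand above 113: (1/2)(21.4286)(188 - 113) = 803.5714.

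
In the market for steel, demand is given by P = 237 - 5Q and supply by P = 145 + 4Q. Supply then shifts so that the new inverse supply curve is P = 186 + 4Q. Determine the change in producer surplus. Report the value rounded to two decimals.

Initial equilibrium: Q_0 = 10.2222, P_0 = 185.8889; CS_0 = (1/2)(10.2222)(51.1111) = 261.2346, PS_0 = (1/2)(10.2222)(40.8889) = 208.9877.
New equilibrium: 237 - 5Q = 186 + 4Q gives Q_1 = 5.6667, P_1 = 208.6667; CS_1 = 80.2778, PS_1 = 64.2222.
Change in producer surplus = 64.2222 - 208.9877 = -144.7654.

-144.77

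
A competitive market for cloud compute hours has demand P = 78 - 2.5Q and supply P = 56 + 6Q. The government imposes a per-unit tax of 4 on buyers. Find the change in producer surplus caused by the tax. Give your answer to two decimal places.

-6.64

Pre-tax equilibrium: 78 - 2.5Q = 56 + 6Q gives Q* = 2.5882, P* = 71.5294.
A tax on buyers shifts demand down by 4: (78 - 4) - 2.5Q = 56 + 6Q, so Q_t = 2.1176. Buyers pay P_b = 72.7059; sellers receive P_s = P_b - 4 = 68.7059.
Producers lose the trapezoid between P_s and P* out to Q_t plus the triangle from Q_t to Q*: change in PS = 13.4533 - 20.0969 = -6.6436.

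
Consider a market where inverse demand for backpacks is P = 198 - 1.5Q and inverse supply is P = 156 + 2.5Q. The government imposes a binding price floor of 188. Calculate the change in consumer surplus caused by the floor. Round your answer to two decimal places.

-49.35

Without the control, 198 - 1.5Q = 156 + 2.5Q so Q* = 10.5 and P* = 182.25.
At the floor price 188, quantity demanded is (198 - 188)/1.5 = 6.6667; demand is the short side, so Q = 6.6667 trades at P = 188.
CS goes from (1/2)(10.5)(15.75) = 82.6875 to 33.3333 (computed as (198 - 188)(6.6667) - (1/2)(1.5)(6.6667)^2), a change of -49.3542.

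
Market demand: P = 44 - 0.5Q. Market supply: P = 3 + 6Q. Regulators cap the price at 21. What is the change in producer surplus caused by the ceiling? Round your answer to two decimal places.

Free-market equilibrium: 44 - 0.5Q = 3 + 6Q gives Q* = 6.3077, P* = 40.8462.
At P = 21, sellers supply (21 - 3)/6 = 3 while buyers want more, so the quantity traded is 3 at price 21.
PS goes from (1/2)(6.3077)(37.8462) = 119.3609 to 27 (computed as (21 - 3)(3) - (1/2)(6)(3)^2), a change of -92.3609.

-92.36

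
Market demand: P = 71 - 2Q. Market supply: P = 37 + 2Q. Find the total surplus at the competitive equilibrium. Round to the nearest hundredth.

Set 71 - 2Q = 37 + 2Q, which gives 34 = 4Q, so Q* = 8.5 and P* = 71 - 2(8.5) = 54.
CS = (1/2)(8.5)(17) = 72.25 and PS = (1/2)(8.5)(17) = 72.25, so total surplus = 144.5.

144.50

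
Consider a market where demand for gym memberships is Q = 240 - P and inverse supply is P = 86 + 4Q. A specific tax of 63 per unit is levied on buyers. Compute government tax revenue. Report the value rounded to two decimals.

1146.60

Rewriting demand in inverse form: P = 240 - Q.
Pre-tax equilibrium: 240 - Q = 86 + 4Q gives Q* = 30.8, P* = 209.2.
A tax on buyers shifts demand down by 63: (240 - 63) - Q = 86 + 4Q, so Q_t = 18.2. Buyers pay P_b = 221.8; sellers receive P_s = P_b - 63 = 158.8.
Revenue is the tax times quantity traded: 63 x 18.2 = 1146.6.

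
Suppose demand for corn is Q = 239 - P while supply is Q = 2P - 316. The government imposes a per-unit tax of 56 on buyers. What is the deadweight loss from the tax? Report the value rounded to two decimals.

Rewriting demand in inverse form: P = 239 - Q.
Rewriting supply in inverse form: P = 158 + 0.5Q.
Without the tax, 239 - Q = 158 + 0.5Q so Q* = 54 and P* = 185.
A tax on buyers shifts demand down by 56: (239 - 56) - Q = 158 + 0.5Q, so Q_t = 16.6667. Buyers pay P_b = 222.3333; sellers receive P_s = P_b - 56 = 166.3333.
The welfare triangle lost has base Q* - Q_t = 37.3333 and height t = 56, so DWL = (1/2)(37.3333)(56) = 1045.3333.

1045.33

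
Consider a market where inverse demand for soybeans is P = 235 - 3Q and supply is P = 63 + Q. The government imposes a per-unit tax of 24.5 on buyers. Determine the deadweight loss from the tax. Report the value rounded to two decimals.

Without the tax, 235 - 3Q = 63 + Q so Q* = 43 and P* = 106.
A tax on buyers shifts demand down by 24.5: (235 - 24.5) - 3Q = 63 + Q, so Q_t = 36.875. Buyers pay P_b = 124.375; sellers receive P_s = P_b - 24.5 = 99.875.
Deadweight loss is the triangle between the curves from Q_t to Q*: (1/2)(43 - 36.875)(24.5) = 75.0312.

75.03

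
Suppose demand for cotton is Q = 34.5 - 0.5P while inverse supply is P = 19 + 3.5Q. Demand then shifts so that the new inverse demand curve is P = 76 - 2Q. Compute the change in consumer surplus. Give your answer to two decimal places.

24.76

Rewriting demand in inverse form: P = 69 - 2Q.
Initial equilibrium: Q_0 = 9.0909, P_0 = 50.8182; CS_0 = (1/2)(9.0909)(18.1818) = 82.6446, PS_0 = (1/2)(9.0909)(31.8182) = 144.6281.
New equilibrium: 76 - 2Q = 19 + 3.5Q gives Q_1 = 10.3636, P_1 = 55.2727; CS_1 = 107.405, PS_1 = 187.9587.
Change in consumer surplus = 107.405 - 82.6446 = 24.7603.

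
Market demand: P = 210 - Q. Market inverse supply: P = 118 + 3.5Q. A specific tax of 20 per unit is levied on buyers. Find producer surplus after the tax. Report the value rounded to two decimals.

448.00

Pre-tax equilibrium: 210 - Q = 118 + 3.5Q gives Q* = 20.4444, P* = 189.5556.
A tax on buyers shifts demand down by 20: (210 - 20) - Q = 118 + 3.5Q, so Q_t = 16. Buyers pay P_b = 194; sellers receive P_s = P_b - 20 = 174.
PS = (1/2)(Q_t)(P_s - 118) = (1/2)(16)(56) = 448.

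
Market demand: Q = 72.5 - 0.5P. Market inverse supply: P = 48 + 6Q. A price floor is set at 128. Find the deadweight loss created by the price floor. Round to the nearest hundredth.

Rewriting demand in inverse form: P = 145 - 2Q.
Free-market equilibrium: 145 - 2Q = 48 + 6Q gives Q* = 12.125, P* = 120.75.
At P = 128, buyers demand (145 - 128)/2 = 8.5 while sellers would supply more, so the quantity traded is 8.5 at price 128.
At Q = 8.5 the demand price is 128 and the supply price is 99. Deadweight loss is the triangle between the curves from 8.5 to 12.125: (1/2)(128 - 99)(12.125 - 8.5) = 52.5625.

52.56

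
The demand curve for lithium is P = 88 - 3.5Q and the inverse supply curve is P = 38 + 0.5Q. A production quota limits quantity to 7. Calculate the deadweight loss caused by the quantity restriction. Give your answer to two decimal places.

Unrestricted equilibrium: Q* = (88 - 38)/(3.5 + 0.5) = 12.5.
At Q = 7 the demand price is 88 - 3.5(7) = 63.5 and the supply price is 38 + 0.5(7) = 41.5.
Deadweight loss is the triangle between the curves from 7 to 12.5: (1/2)(63.5 - 41.5)(12.5 - 7) = 60.5.

60.50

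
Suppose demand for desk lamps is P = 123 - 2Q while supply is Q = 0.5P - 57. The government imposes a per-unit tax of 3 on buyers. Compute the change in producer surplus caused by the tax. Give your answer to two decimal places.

Rewriting supply in inverse form: P = 114 + 2Q.
Pre-tax equilibrium: 123 - 2Q = 114 + 2Q gives Q* = 2.25, P* = 118.5.
A tax on buyers shifts demand down by 3: (123 - 3) - 2Q = 114 + 2Q, so Q_t = 1.5. Buyers pay P_b = 120; sellers receive P_s = P_b - 3 = 117.
PS falls from (1/2)(2.25)(4.5) = 5.0625 to (1/2)(1.5)(3) = 2.25, a change of -2.8125.

-2.81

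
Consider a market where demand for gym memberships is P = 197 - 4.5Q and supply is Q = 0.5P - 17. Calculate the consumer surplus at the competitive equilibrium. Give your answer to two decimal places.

Rewriting supply in inverse form: P = 34 + 2Q.
Set 197 - 4.5Q = 34 + 2Q, which gives 163 = 6.5Q, so Q* = 25.0769 and P* = 197 - 4.5(25.0769) = 84.1538.
CS is the area between the demand curve and P* from 0 to Q*: (1/2)(25.0769)(112.8462) = 1414.9172.

1414.92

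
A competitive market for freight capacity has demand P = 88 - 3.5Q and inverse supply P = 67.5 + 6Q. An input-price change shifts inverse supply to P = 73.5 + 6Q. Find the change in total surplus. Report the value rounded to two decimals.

Initial equilibrium: Q_0 = 2.1579, P_0 = 80.4474; CS_0 = (1/2)(2.1579)(7.5526) = 8.1489, PS_0 = (1/2)(2.1579)(12.9474) = 13.9695.
New equilibrium: 88 - 3.5Q = 73.5 + 6Q gives Q_1 = 1.5263, P_1 = 82.6579; CS_1 = 4.0769, PS_1 = 6.9889.
Change in total surplus = (4.0769 + 6.9889) - (8.1489 + 13.9695) = -11.0526.

-11.05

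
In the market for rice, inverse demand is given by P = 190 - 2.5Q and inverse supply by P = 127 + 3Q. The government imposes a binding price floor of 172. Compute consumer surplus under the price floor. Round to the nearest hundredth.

Free-market equilibrium: 190 - 2.5Q = 127 + 3Q gives Q* = 11.4545, P* = 161.3636.
At P = 172, buyers demand (190 - 172)/2.5 = 7.2 while sellers would supply more, so the quantity traded is 7.2 at price 172.
CS is the triangle under demand above 172: (1/2)(7.2)(190 - 172) = 64.8.

64.80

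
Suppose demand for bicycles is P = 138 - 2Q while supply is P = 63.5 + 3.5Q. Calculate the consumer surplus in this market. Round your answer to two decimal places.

183.48

Equilibrium: 138 - 2Q = 63.5 + 3.5Q, so Q* = 13.5455 and P* = 110.9091.
Consumer surplus is the triangle under demand above P*: (1/2)(13.5455)(138 - 110.9091) = (1/2)(13.5455)(27.0909) = 183.4793.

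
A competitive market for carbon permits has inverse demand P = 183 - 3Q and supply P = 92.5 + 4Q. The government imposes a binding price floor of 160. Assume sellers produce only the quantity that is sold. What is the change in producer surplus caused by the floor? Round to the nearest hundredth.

65.65

Without the control, 183 - 3Q = 92.5 + 4Q so Q* = 12.9286 and P* = 144.2143.
At the floor price 160, quantity demanded is (183 - 160)/3 = 7.6667; demand is the short side, so Q = 7.6667 trades at P = 160.
PS goes from (1/2)(12.9286)(51.7143) = 334.2959 to 399.9444 (computed as (160 - 92.5)(7.6667) - (1/2)(4)(7.6667)^2), a change of 65.6485.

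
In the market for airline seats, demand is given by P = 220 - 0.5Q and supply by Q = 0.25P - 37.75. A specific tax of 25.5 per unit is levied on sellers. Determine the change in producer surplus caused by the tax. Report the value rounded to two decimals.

-283.33

Rewriting supply in inverse form: P = 151 + 4Q.
Pre-tax equilibrium: 220 - 0.5Q = 151 + 4Q gives Q* = 15.3333, P* = 212.3333.
A tax on sellers shifts supply up by 25.5: 220 - 0.5Q = 151 + 4Q + 25.5, so Q_t = 9.6667. Buyers pay P_b = 215.1667; sellers receive P_s = P_b - 25.5 = 189.6667.
Producers lose the trapezoid between P_s and P* out to Q_t plus the triangle from Q_t to Q*: change in PS = 186.8889 - 470.2222 = -283.3333.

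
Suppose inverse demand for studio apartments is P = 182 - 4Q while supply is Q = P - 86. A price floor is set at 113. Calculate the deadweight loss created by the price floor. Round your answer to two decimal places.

Rewriting supply in inverse form: P = 86 + Q.
Free-market equilibrium: 182 - 4Q = 86 + Q gives Q* = 19.2, P* = 105.2.
At the floor price 113, quantity demanded is (182 - 113)/4 = 17.25; demand is the short side, so Q = 17.25 trades at P = 113.
At Q = 17.25 the demand price is 113 and the supply price is 103.25. Deadweight loss is the triangle between the curves from 17.25 to 19.2: (1/2)(113 - 103.25)(19.2 - 17.25) = 9.5062.

9.51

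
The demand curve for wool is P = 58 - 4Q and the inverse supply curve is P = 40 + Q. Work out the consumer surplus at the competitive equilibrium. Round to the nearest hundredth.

25.92

Set 58 - 4Q = 40 + Q, which gives 18 = 5Q, so Q* = 3.6 and P* = 58 - 4(3.6) = 43.6.
The demand choke price is 58, so CS = (1/2)(Q*)(58 - P*) = (1/2)(3.6)(14.4) = 25.92.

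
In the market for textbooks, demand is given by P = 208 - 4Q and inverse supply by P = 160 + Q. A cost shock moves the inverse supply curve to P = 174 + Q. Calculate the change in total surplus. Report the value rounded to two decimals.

Initial equilibrium: Q_0 = 9.6, P_0 = 169.6; CS_0 = (1/2)(9.6)(38.4) = 184.32, PS_0 = (1/2)(9.6)(9.6) = 46.08.
New equilibrium: 208 - 4Q = 174 + Q gives Q_1 = 6.8, P_1 = 180.8; CS_1 = 92.48, PS_1 = 23.12.
Change in total surplus = (92.48 + 23.12) - (184.32 + 46.08) = -114.8.

-114.80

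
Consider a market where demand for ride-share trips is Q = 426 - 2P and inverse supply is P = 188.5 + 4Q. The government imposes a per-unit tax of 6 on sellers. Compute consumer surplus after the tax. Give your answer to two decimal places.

Rewriting demand in inverse form: P = 213 - 0.5Q.
Without the tax, 213 - 0.5Q = 188.5 + 4Q so Q* = 5.4444 and P* = 210.2778.
A tax on sellers shifts supply up by 6: 213 - 0.5Q = 188.5 + 4Q + 6, so Q_t = 4.1111. Buyers pay P_b = 210.9444; sellers receive P_s = P_b - 6 = 204.9444.
Consumer surplus is the triangle under demand above P_b: (1/2)(4.1111)(213 - 210.9444) = 4.2253.

4.23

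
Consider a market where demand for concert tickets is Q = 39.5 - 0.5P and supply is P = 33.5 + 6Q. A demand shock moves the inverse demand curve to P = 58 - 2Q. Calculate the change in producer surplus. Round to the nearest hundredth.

-68.91

Rewriting demand in inverse form: P = 79 - 2Q.
Initial equilibrium: Q_0 = 5.6875, P_0 = 67.625; CS_0 = (1/2)(5.6875)(11.375) = 32.3477, PS_0 = (1/2)(5.6875)(34.125) = 97.043.
New equilibrium: 58 - 2Q = 33.5 + 6Q gives Q_1 = 3.0625, P_1 = 51.875; CS_1 = 9.3789, PS_1 = 28.1367.
Change in producer surplus = 28.1367 - 97.043 = -68.9062.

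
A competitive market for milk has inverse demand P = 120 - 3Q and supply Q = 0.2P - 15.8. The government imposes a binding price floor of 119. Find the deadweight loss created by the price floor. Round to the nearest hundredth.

Rewriting supply in inverse form: P = 79 + 5Q.
Without the control, 120 - 3Q = 79 + 5Q so Q* = 5.125 and P* = 104.625.
At the floor price 119, quantity demanded is (120 - 119)/3 = 0.3333; demand is the short side, so Q = 0.3333 trades at P = 119.
The lost-trades triangle has base Q* - 0.3333 = 4.7917 and height equal to the gap between the curves at Q = 0.3333, which is 119 - 80.6667 = 38.3333. DWL = (1/2)(4.7917)(38.3333) = 91.8403.

91.84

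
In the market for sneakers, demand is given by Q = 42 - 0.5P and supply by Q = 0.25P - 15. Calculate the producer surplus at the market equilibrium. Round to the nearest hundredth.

32.00

Rewriting demand in inverse form: P = 84 - 2Q.
Rewriting supply in inverse form: P = 60 + 4Q.
Equilibrium: 84 - 2Q = 60 + 4Q, so Q* = 4 and P* = 76.
The supply curve's price intercept is 60, so PS = (1/2)(Q*)(P* - 60) = (1/2)(4)(16) = 32.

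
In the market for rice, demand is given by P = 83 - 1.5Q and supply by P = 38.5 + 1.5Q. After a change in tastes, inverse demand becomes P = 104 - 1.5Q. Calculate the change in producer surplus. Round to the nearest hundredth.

Initial equilibrium: Q_0 = 14.8333, P_0 = 60.75; CS_0 = (1/2)(14.8333)(22.25) = 165.0208, PS_0 = (1/2)(14.8333)(22.25) = 165.0208.
New equilibrium: 104 - 1.5Q = 38.5 + 1.5Q gives Q_1 = 21.8333, P_1 = 71.25; CS_1 = 357.5208, PS_1 = 357.5208.
Change in producer surplus = 357.5208 - 165.0208 = 192.5.

192.50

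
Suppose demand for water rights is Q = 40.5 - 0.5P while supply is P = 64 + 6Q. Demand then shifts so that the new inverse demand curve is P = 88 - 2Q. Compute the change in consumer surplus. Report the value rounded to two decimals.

4.48

Rewriting demand in inverse form: P = 81 - 2Q.
Initial equilibrium: Q_0 = 2.125, P_0 = 76.75; CS_0 = (1/2)(2.125)(4.25) = 4.5156, PS_0 = (1/2)(2.125)(12.75) = 13.5469.
New equilibrium: 88 - 2Q = 64 + 6Q gives Q_1 = 3, P_1 = 82; CS_1 = 9, PS_1 = 27.
Change in consumer surplus = 9 - 4.5156 = 4.4844.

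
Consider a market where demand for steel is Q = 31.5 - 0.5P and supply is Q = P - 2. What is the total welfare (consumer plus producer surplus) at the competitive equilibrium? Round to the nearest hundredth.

Rewriting demand in inverse form: P = 63 - 2Q.
Rewriting supply in inverse form: P = 2 + Q.
Equilibrium: 63 - 2Q = 2 + Q, so Q* = 20.3333 and P* = 22.3333.
CS = (1/2)(20.3333)(40.6667) = 413.4444 and PS = (1/2)(20.3333)(20.3333) = 206.7222, so total surplus = 620.1667.

620.17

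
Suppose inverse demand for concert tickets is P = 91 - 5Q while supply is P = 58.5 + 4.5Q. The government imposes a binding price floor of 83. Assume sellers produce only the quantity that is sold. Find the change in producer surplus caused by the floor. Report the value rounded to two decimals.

7.11

Without the control, 91 - 5Q = 58.5 + 4.5Q so Q* = 3.4211 and P* = 73.8947.
At P = 83, buyers demand (91 - 83)/5 = 1.6 while sellers would supply more, so the quantity traded is 1.6 at price 83.
PS goes from (1/2)(3.4211)(15.3947) = 26.3331 to 33.44 (computed as (83 - 58.5)(1.6) - (1/2)(4.5)(1.6)^2), a change of 7.1069.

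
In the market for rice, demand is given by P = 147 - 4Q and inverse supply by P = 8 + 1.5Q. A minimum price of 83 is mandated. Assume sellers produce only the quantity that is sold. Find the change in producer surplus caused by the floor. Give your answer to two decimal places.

528.97

Without the control, 147 - 4Q = 8 + 1.5Q so Q* = 25.2727 and P* = 45.9091.
At P = 83, buyers demand (147 - 83)/4 = 16 while sellers would supply more, so the quantity traded is 16 at price 83.
PS goes from (1/2)(25.2727)(37.9091) = 479.0331 to 1008 (computed as (83 - 8)(16) - (1/2)(1.5)(16)^2), a change of 528.9669.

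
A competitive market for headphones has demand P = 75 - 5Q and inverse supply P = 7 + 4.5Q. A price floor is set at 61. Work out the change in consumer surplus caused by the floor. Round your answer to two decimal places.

-108.49

Without the control, 75 - 5Q = 7 + 4.5Q so Q* = 7.1579 and P* = 39.2105.
At P = 61, buyers demand (75 - 61)/5 = 2.8 while sellers would supply more, so the quantity traded is 2.8 at price 61.
CS goes from (1/2)(7.1579)(35.7895) = 128.0886 to 19.6 (computed as (75 - 61)(2.8) - (1/2)(5)(2.8)^2), a change of -108.4886.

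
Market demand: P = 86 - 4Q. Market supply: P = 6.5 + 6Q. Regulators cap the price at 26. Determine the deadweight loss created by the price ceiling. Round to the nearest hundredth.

Free-market equilibrium: 86 - 4Q = 6.5 + 6Q gives Q* = 7.95, P* = 54.2.
At P = 26, sellers supply (26 - 6.5)/6 = 3.25 while buyers want more, so the quantity traded is 3.25 at price 26.
At Q = 3.25 the demand price is 73 and the supply price is 26. Deadweight loss is the triangle between the curves from 3.25 to 7.95: (1/2)(73 - 26)(7.95 - 3.25) = 110.45.

110.45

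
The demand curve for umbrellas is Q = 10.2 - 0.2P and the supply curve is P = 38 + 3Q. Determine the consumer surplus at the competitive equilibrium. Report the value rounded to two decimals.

6.60

Rewriting demand in inverse form: P = 51 - 5Q.
Setting demand equal to supply, 13 = 8Q, so Q* = 1.625 and P* = 42.875.
The demand choke price is 51, so CS = (1/2)(Q*)(51 - P*) = (1/2)(1.625)(8.125) = 6.6016.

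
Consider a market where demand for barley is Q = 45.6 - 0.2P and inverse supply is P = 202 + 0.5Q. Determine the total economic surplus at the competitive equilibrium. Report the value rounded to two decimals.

Rewriting demand in inverse form: P = 228 - 5Q.
Equilibrium: 228 - 5Q = 202 + 0.5Q, so Q* = 4.7273 and P* = 204.3636.
CS = (1/2)(4.7273)(23.6364) = 55.8678 and PS = (1/2)(4.7273)(2.3636) = 5.5868, so total surplus = 61.4545.

61.45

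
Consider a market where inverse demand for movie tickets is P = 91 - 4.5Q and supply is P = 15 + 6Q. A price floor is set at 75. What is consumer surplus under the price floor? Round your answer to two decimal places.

28.44

Free-market equilibrium: 91 - 4.5Q = 15 + 6Q gives Q* = 7.2381, P* = 58.4286.
At the floor price 75, quantity demanded is (91 - 75)/4.5 = 3.5556; demand is the short side, so Q = 3.5556 trades at P = 75.
CS is the triangle under demand above 75: (1/2)(3.5556)(91 - 75) = 28.4444.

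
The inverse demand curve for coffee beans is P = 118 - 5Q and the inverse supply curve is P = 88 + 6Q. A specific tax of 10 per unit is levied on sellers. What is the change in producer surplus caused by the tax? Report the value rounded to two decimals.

Pre-tax equilibrium: 118 - 5Q = 88 + 6Q gives Q* = 2.7273, P* = 104.3636.
With the tax, sellers need 10 more per unit: 118 - 5Q = 88 + 6Q + 10, so Q_t = 1.8182. Buyers pay P_b = 108.9091; sellers receive P_s = P_b - 10 = 98.9091.
Producers lose the trapezoid between P_s and P* out to Q_t plus the triangle from Q_t to Q*: change in PS = 9.9174 - 22.314 = -12.3967.

-12.40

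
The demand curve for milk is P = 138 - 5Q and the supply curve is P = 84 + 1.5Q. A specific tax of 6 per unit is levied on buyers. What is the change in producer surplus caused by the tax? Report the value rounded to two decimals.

Without the tax, 138 - 5Q = 84 + 1.5Q so Q* = 8.3077 and P* = 96.4615.
A tax on buyers shifts demand down by 6: (138 - 6) - 5Q = 84 + 1.5Q, so Q_t = 7.3846. Buyers pay P_b = 101.0769; sellers receive P_s = P_b - 6 = 95.0769.
PS falls from (1/2)(8.3077)(12.4615) = 51.7633 to (1/2)(7.3846)(11.0769) = 40.8994, a change of -10.8639.

-10.86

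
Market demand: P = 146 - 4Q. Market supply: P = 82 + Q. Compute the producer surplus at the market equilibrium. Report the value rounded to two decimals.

Set 146 - 4Q = 82 + Q, which gives 64 = 5Q, so Q* = 12.8 and P* = 146 - 4(12.8) = 94.8.
PS is the area between P* and the supply curve from 0 to Q*: (1/2)(12.8)(12.8) = 81.92.

81.92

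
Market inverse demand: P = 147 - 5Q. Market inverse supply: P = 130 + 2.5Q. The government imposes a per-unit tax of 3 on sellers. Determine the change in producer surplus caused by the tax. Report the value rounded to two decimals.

Without the tax, 147 - 5Q = 130 + 2.5Q so Q* = 2.2667 and P* = 135.6667.
With the tax, sellers need 3 more per unit: 147 - 5Q = 130 + 2.5Q + 3, so Q_t = 1.8667. Buyers pay P_b = 137.6667; sellers receive P_s = P_b - 3 = 134.6667.
PS falls from (1/2)(2.2667)(5.6667) = 6.4222 to (1/2)(1.8667)(4.6667) = 4.3556, a change of -2.0667.

-2.07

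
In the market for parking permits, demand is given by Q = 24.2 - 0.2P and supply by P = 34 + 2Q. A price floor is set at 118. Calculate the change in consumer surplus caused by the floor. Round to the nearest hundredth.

Rewriting demand in inverse form: P = 121 - 5Q.
Without the control, 121 - 5Q = 34 + 2Q so Q* = 12.4286 and P* = 58.8571.
At the floor price 118, quantity demanded is (121 - 118)/5 = 0.6; demand is the short side, so Q = 0.6 trades at P = 118.
CS goes from (1/2)(12.4286)(62.1429) = 386.1735 to 0.9 (computed as (121 - 118)(0.6) - (1/2)(5)(0.6)^2), a change of -385.2735.

-385.27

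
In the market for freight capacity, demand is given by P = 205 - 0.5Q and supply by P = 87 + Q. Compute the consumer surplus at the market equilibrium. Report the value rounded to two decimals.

Equilibrium: 205 - 0.5Q = 87 + Q, so Q* = 78.6667 and P* = 165.6667.
Consumer surplus is the triangle under demand above P*: (1/2)(78.6667)(205 - 165.6667) = (1/2)(78.6667)(39.3333) = 1547.1111.

1547.11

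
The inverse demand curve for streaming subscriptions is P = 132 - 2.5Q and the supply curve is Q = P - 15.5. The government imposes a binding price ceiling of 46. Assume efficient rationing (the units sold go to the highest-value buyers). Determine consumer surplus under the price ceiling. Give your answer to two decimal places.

1460.19

Rewriting supply in inverse form: P = 15.5 + Q.
Free-market equilibrium: 132 - 2.5Q = 15.5 + Q gives Q* = 33.2857, P* = 48.7857.
At P = 46, sellers supply (46 - 15.5)/1 = 30.5 while buyers want more, so the quantity traded is 30.5 at price 46.
The demand price at Q = 30.5 is 55.75. CS is the trapezoid between demand and 46 over [0, 30.5]: (1/2)[(132 - 46) + (55.75 - 46)](30.5) = 1460.1875.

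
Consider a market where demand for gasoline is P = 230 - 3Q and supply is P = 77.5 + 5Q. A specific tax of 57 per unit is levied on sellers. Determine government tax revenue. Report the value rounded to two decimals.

680.44

Pre-tax equilibrium: 230 - 3Q = 77.5 + 5Q gives Q* = 19.0625, P* = 172.8125.
With the tax, sellers need 57 more per unit: 230 - 3Q = 77.5 + 5Q + 57, so Q_t = 11.9375. Buyers pay P_b = 194.1875; sellers receive P_s = P_b - 57 = 137.1875.
Revenue is the tax times quantity traded: 57 x 11.9375 = 680.4375.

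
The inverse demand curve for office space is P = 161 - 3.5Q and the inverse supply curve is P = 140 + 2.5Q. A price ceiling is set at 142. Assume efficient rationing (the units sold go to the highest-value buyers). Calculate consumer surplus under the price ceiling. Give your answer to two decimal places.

Without the control, 161 - 3.5Q = 140 + 2.5Q so Q* = 3.5 and P* = 148.75.
At the ceiling price 142, quantity supplied is (142 - 140)/2.5 = 0.8; supply is the short side, so Q = 0.8 trades at P = 142.
The demand price at Q = 0.8 is 158.2. CS is the trapezoid between demand and 142 over [0, 0.8]: (1/2)[(161 - 142) + (158.2 - 142)](0.8) = 14.08.

14.08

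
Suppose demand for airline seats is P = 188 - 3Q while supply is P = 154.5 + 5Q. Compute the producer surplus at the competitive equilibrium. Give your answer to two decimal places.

Setting demand equal to supply, 33.5 = 8Q, so Q* = 4.1875 and P* = 175.4375.
Producer surplus is the triangle above supply below P*: (1/2)(4.1875)(175.4375 - 154.5) = (1/2)(4.1875)(20.9375) = 43.8379.

43.84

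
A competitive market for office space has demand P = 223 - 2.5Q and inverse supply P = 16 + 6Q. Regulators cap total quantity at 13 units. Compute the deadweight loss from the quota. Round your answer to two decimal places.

547.78

Unrestricted equilibrium: Q* = (223 - 16)/(2.5 + 6) = 24.3529.
At Q = 13 the demand price is 223 - 2.5(13) = 190.5 and the supply price is 16 + 6(13) = 94.
Deadweight loss is the triangle between the curves from 13 to 24.3529: (1/2)(190.5 - 94)(24.3529 - 13) = 547.7794.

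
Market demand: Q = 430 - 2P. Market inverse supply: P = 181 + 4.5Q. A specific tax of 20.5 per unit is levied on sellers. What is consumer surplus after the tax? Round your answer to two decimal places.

Rewriting demand in inverse form: P = 215 - 0.5Q.
Pre-tax equilibrium: 215 - 0.5Q = 181 + 4.5Q gives Q* = 6.8, P* = 211.6.
With the tax, sellers need 20.5 more per unit: 215 - 0.5Q = 181 + 4.5Q + 20.5, so Q_t = 2.7. Buyers pay P_b = 213.65; sellers receive P_s = P_b - 20.5 = 193.15.
CS = (1/2)(Q_t)(215 - P_b) = (1/2)(2.7)(1.35) = 1.8225.

1.82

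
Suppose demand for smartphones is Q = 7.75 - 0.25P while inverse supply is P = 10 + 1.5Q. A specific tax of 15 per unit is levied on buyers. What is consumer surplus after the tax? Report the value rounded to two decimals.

2.38

Rewriting demand in inverse form: P = 31 - 4Q.
Without the tax, 31 - 4Q = 10 + 1.5Q so Q* = 3.8182 and P* = 15.7273.
A tax on buyers shifts demand down by 15: (31 - 15) - 4Q = 10 + 1.5Q, so Q_t = 1.0909. Buyers pay P_b = 26.6364; sellers receive P_s = P_b - 15 = 11.6364.
CS = (1/2)(Q_t)(31 - P_b) = (1/2)(1.0909)(4.3636) = 2.3802.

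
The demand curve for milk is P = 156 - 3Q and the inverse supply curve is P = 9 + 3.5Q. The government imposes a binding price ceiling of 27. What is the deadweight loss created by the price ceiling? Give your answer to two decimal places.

992.19

Free-market equilibrium: 156 - 3Q = 9 + 3.5Q gives Q* = 22.6154, P* = 88.1538.
At the ceiling price 27, quantity supplied is (27 - 9)/3.5 = 5.1429; supply is the short side, so Q = 5.1429 trades at P = 27.
At Q = 5.1429 the demand price is 140.5714 and the supply price is 27. Deadweight loss is the triangle between the curves from 5.1429 to 22.6154: (1/2)(140.5714 - 27)(22.6154 - 5.1429) = 992.19.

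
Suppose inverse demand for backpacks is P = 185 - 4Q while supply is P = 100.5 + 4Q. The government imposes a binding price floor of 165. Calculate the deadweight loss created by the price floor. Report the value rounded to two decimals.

Free-market equilibrium: 185 - 4Q = 100.5 + 4Q gives Q* = 10.5625, P* = 142.75.
At P = 165, buyers demand (185 - 165)/4 = 5 while sellers would supply more, so the quantity traded is 5 at price 165.
The lost-trades triangle has base Q* - 5 = 5.5625 and height equal to the gap between the curves at Q = 5, which is 165 - 120.5 = 44.5. DWL = (1/2)(5.5625)(44.5) = 123.7656.

123.77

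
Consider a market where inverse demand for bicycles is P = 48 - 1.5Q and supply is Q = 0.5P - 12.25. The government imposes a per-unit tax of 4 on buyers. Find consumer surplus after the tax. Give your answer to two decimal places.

23.28

Rewriting supply in inverse form: P = 24.5 + 2Q.
Without the tax, 48 - 1.5Q = 24.5 + 2Q so Q* = 6.7143 and P* = 37.9286.
With the tax, buyers' net willingness to pay falls by 4: (48 - 4) - 1.5Q = 24.5 + 2Q, so Q_t = 5.5714. Buyers pay P_b = 39.6429; sellers receive P_s = P_b - 4 = 35.6429.
CS = (1/2)(Q_t)(48 - P_b) = (1/2)(5.5714)(8.3571) = 23.2806.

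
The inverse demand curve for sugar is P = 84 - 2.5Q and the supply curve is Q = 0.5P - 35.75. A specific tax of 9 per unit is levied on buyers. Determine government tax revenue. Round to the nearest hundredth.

7.00

Rewriting supply in inverse form: P = 71.5 + 2Q.
Without the tax, 84 - 2.5Q = 71.5 + 2Q so Q* = 2.7778 and P* = 77.0556.
A tax on buyers shifts demand down by 9: (84 - 9) - 2.5Q = 71.5 + 2Q, so Q_t = 0.7778. Buyers pay P_b = 82.0556; sellers receive P_s = P_b - 9 = 73.0556.
Revenue is the tax times quantity traded: 9 x 0.7778 = 7.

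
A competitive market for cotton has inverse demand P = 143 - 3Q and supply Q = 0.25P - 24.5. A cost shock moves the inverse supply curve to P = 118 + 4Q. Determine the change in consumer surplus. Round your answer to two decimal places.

Rewriting supply in inverse form: P = 98 + 4Q.
Initial equilibrium: Q_0 = 6.4286, P_0 = 123.7143; CS_0 = (1/2)(6.4286)(19.2857) = 61.9898, PS_0 = (1/2)(6.4286)(25.7143) = 82.6531.
New equilibrium: 143 - 3Q = 118 + 4Q gives Q_1 = 3.5714, P_1 = 132.2857; CS_1 = 19.1327, PS_1 = 25.5102.
Change in consumer surplus = 19.1327 - 61.9898 = -42.8571.

-42.86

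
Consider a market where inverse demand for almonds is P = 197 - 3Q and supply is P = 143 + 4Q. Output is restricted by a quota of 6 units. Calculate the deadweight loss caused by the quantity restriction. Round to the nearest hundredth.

Unrestricted equilibrium: Q* = (197 - 143)/(3 + 4) = 7.7143.
At Q = 6 the demand price is 197 - 3(6) = 179 and the supply price is 143 + 4(6) = 167.
Deadweight loss is the triangle between the curves from 6 to 7.7143: (1/2)(179 - 167)(7.7143 - 6) = 10.2857.

10.29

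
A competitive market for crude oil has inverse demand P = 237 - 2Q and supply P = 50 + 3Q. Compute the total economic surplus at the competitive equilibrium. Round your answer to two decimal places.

3496.90

Set 237 - 2Q = 50 + 3Q, which gives 187 = 5Q, so Q* = 37.4 and P* = 237 - 2(37.4) = 162.2.
Total surplus is the full triangle between the curves from 0 to Q*: (1/2)(37.4)(237 - 50) = 3496.9.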